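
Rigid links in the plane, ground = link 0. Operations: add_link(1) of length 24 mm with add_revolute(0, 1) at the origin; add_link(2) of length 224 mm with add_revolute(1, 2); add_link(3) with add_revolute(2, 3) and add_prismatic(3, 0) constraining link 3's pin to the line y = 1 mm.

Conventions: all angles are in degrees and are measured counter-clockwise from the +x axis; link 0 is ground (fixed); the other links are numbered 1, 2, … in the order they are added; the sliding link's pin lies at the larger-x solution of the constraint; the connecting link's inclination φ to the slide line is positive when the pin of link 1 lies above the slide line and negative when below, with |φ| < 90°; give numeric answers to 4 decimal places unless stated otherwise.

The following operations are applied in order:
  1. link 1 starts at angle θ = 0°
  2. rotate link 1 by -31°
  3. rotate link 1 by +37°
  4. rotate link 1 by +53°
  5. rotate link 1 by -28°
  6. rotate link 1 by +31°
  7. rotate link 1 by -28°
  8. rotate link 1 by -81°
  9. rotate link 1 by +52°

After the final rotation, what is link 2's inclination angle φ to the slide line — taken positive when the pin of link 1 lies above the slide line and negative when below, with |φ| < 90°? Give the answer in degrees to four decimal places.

geometry: r = 24 mm, L = 224 mm, e = 1 mm; θ starts at 0°
rotate link 1 by -31°: θ ← 0° -31° = -31°
rotate link 1 by +37°: θ ← -31° +37° = 6°
rotate link 1 by +53°: θ ← 6° +53° = 59°
rotate link 1 by -28°: θ ← 59° -28° = 31°
rotate link 1 by +31°: θ ← 31° +31° = 62°
rotate link 1 by -28°: θ ← 62° -28° = 34°
rotate link 1 by -81°: θ ← 34° -81° = -47°
rotate link 1 by +52°: θ ← -47° +52° = 5°
h = r sin θ − e = 2.091738 − 1 = 1.091738
sin φ = h / L = 1.091738 / 224 = 0.00487383
φ = arcsin(0.00487383) = 0.279251°

0.2793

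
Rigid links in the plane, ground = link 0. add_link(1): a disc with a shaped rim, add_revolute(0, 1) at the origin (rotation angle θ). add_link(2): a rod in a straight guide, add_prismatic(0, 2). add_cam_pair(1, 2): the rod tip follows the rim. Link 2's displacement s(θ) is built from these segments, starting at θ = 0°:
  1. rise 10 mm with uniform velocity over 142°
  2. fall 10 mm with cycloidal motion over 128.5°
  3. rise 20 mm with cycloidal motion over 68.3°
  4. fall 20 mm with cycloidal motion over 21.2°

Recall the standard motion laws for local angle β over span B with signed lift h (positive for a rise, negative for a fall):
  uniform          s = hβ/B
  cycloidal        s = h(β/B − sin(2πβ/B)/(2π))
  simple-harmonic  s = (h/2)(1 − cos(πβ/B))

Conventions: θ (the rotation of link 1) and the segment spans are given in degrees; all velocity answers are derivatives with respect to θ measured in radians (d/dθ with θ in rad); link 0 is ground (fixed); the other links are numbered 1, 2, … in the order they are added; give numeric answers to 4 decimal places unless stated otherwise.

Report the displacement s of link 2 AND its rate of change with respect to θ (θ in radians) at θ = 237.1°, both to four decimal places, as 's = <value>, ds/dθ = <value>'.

segment 1 (0° to 142°, uniform, h = 10) is passed completely: s = 0.0000 + (10) = 10.0000
θ = 237.1° falls in segment 2 (142° to 270.5°, cycloidal, h = -10): β = 237.1 − 142 = 95.1°, B = 128.5°; Δs = -10·(0.7401 − sin(2π·0.7401)/(2π)) = -8.9892; s = 10.0000 − 8.9892 = 1.0108
velocity in seg [142°–270.5°] (cycloidal), θ in radians: β = 95.1° = 1.6598 rad, B = 128.5° = 2.2427 rad; ds/dθ = (h/B)(1 − cos(2πβ/B)) = ((-10)/2.2427)(1 − cos(2π·0.7401)) = -4.736611 mm/rad

s = 1.0108, ds/dθ = -4.7366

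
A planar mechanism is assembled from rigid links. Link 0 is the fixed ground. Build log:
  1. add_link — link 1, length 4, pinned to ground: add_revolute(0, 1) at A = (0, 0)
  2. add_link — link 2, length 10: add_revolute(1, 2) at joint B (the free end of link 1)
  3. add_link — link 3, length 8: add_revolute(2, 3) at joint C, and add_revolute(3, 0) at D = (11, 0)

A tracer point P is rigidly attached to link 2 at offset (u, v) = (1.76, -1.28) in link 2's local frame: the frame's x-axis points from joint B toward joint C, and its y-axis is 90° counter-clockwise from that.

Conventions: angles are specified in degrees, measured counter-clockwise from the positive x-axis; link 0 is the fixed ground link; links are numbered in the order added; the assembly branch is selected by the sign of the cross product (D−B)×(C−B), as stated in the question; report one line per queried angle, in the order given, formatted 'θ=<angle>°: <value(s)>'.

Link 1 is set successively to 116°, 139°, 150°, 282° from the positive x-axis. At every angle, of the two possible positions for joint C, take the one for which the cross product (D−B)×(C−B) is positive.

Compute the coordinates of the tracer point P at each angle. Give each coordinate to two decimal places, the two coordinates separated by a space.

A=(0,0), D=(11.00,0)
θ=116°: B = A + 4.00·(cos116°, sin116°) = (-1.7535, 3.5952)
θ=116°: |BD| = 13.2505
θ=116°: circle(B,10.00) ∩ circle(D,8.00): a=7.9837, h=6.0217
θ=116°:   candidates: C₊=(7.5646,7.2248) cross=79.790; C₋=(4.2969,-4.3668) cross=-79.790
θ=116°:   branch + wants cross > 0 → take C=(7.5646,7.2248) (cross=79.790)
θ=116°: ex = (C−B)/|BC| = (0.9318,0.3630); ey = (-0.3630,0.9318)
θ=116°: P = B + 1.76·ex + -1.28·ey = (0.3511,3.0413)
θ=139°: B = A + 4.00·(cos139°, sin139°) = (-3.0188, 2.6242)
θ=139°: |BD| = 14.2623
θ=139°: circle(B,10.00) ∩ circle(D,8.00): a=8.3932, h=5.4363
θ=139°:   candidates: C₊=(6.2314,6.4234) cross=77.535; C₋=(4.2308,-4.2636) cross=-77.535
θ=139°:   branch + wants cross > 0 → take C=(6.2314,6.4234) (cross=77.535)
θ=139°: ex = (C−B)/|BC| = (0.9250,0.3799); ey = (-0.3799,0.9250)
θ=139°: P = B + 1.76·ex + -1.28·ey = (-0.9045,2.1089)
θ=150°: B = A + 4.00·(cos150°, sin150°) = (-3.4641, 2.0000)
θ=150°: |BD| = 14.6017
θ=150°: circle(B,10.00) ∩ circle(D,8.00): a=8.5336, h=5.2132
θ=150°:   candidates: C₊=(5.7031,5.9953) cross=76.122; C₋=(4.2750,-4.3329) cross=-76.122
θ=150°:   branch + wants cross > 0 → take C=(5.7031,5.9953) (cross=76.122)
θ=150°: ex = (C−B)/|BC| = (0.9167,0.3995); ey = (-0.3995,0.9167)
θ=150°: P = B + 1.76·ex + -1.28·ey = (-1.3393,1.5298)
θ=282°: B = A + 4.00·(cos282°, sin282°) = (0.8316, -3.9126)
θ=282°: |BD| = 10.8951
θ=282°: circle(B,10.00) ∩ circle(D,8.00): a=7.0997, h=7.0423
θ=282°:   candidates: C₊=(4.9287,5.2096) cross=76.727; C₋=(9.9867,-7.9356) cross=-76.727
θ=282°:   branch + wants cross > 0 → take C=(4.9287,5.2096) (cross=76.727)
θ=282°: ex = (C−B)/|BC| = (0.4097,0.9122); ey = (-0.9122,0.4097)
θ=282°: P = B + 1.76·ex + -1.28·ey = (2.7204,-2.8315)

θ=116°: 0.35 3.04
θ=139°: -0.90 2.11
θ=150°: -1.34 1.53
θ=282°: 2.72 -2.83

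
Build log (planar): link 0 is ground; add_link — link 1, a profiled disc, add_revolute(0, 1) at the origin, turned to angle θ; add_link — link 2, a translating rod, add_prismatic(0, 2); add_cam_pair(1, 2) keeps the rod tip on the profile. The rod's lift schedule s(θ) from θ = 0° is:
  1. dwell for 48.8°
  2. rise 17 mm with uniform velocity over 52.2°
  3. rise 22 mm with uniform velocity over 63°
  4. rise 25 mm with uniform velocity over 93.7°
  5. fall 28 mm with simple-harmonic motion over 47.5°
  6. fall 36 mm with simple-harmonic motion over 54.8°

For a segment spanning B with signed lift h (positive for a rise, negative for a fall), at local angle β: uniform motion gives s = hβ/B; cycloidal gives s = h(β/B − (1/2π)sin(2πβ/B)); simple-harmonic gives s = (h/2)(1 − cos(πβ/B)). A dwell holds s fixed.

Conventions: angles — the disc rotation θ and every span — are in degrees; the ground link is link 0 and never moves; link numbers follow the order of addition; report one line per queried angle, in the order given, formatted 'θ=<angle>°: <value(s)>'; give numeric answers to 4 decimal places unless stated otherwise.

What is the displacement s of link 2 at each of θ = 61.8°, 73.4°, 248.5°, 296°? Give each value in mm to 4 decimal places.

seg 1 [0°–48.8°] dwell: s stays 0.0000
seg 2 [48.8°–101°] uniform, h=17: θ=61.8° here. β=13, B=52.2. 17·13/52.2 = 4.2337 → s = 4.2337
seg 2 [48.8°–101°] uniform, h=17: θ=73.4° here. β=24.6, B=52.2. 17·24.6/52.2 = 8.0115 → s = 8.0115
seg 2 [48.8°–101°] uniform, h=17: full span → s += 17 → s = 17.0000
seg 3 [101°–164°] uniform, h=22: full span → s += 22 → s = 39.0000
seg 4 [164°–257.7°] uniform, h=25: θ=248.5° here. β=84.5, B=93.7. 25·84.5/93.7 = 22.5454 → s = 61.5454
seg 4 [164°–257.7°] uniform, h=25: full span → s += 25 → s = 64.0000
seg 5 [257.7°–305.2°] simple-harmonic, h=-28: θ=296° here. β=38.3, B=47.5. -28/2·(1 − cos(π·0.8063)) = -25.4873 → s = 38.5127

θ=61.8°: 4.2337
θ=73.4°: 8.0115
θ=248.5°: 61.5454
θ=296°: 38.5127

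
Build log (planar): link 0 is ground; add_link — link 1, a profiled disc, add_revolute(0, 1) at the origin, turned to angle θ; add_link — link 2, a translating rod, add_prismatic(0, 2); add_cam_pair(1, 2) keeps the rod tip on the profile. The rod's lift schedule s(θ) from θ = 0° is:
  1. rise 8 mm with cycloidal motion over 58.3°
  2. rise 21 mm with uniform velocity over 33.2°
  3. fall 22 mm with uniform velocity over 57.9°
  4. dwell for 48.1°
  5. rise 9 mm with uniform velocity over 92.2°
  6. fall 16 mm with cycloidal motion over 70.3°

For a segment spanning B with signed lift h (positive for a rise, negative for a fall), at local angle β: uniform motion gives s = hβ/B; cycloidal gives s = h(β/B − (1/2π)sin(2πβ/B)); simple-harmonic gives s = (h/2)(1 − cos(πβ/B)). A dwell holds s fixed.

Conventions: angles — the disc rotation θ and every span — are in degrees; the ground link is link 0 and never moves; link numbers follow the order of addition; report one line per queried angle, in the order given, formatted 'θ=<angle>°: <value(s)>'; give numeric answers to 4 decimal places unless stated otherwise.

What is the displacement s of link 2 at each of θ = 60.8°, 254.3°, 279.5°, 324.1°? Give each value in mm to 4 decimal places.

seg 1 [0°–58.3°] cycloidal, h=8: full span → s += 8 → s = 8.0000
seg 2 [58.3°–91.5°] uniform, h=21: θ=60.8° here. β=2.5, B=33.2. 21·2.5/33.2 = 1.5813 → s = 9.5813
seg 2 [58.3°–91.5°] uniform, h=21: full span → s += 21 → s = 29.0000
seg 3 [91.5°–149.4°] uniform, h=-22: full span → s += -22 → s = 7.0000
seg 4 [149.4°–197.5°] dwell: s stays 7.0000
seg 5 [197.5°–289.7°] uniform, h=9: θ=254.3° here. β=56.8, B=92.2. 9·56.8/92.2 = 5.5445 → s = 12.5445
seg 5 [197.5°–289.7°] uniform, h=9: θ=279.5° here. β=82, B=92.2. 9·82/92.2 = 8.0043 → s = 15.0043
seg 5 [197.5°–289.7°] uniform, h=9: full span → s += 9 → s = 16.0000
seg 6 [289.7°–360°] cycloidal, h=-16: θ=324.1° here. β=34.4, B=70.3. -16·(0.4893 − sin(2π·0.4893)/(2π)) = -7.6587 → s = 8.3413

θ=60.8°: 9.5813
θ=254.3°: 12.5445
θ=279.5°: 15.0043
θ=324.1°: 8.3413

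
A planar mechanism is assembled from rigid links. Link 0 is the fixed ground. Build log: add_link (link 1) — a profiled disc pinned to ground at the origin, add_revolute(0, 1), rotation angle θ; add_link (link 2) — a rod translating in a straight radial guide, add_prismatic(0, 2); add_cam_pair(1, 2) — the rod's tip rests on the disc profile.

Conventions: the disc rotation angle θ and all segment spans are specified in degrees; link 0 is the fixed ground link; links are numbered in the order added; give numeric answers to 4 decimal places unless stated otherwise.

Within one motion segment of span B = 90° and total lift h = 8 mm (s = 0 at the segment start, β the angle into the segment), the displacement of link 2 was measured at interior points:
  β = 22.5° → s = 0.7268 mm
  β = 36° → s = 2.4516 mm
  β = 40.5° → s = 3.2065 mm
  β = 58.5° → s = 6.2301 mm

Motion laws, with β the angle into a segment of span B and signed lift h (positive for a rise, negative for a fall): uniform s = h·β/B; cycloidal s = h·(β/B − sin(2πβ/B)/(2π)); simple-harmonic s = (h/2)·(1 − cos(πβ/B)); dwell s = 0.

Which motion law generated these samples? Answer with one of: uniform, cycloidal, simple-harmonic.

candidates at β/B = r: uniform s = h·r (linear in β); cycloidal s = h·(r − sin(2πr)/(2π)); simple-harmonic s = (h/2)(1 − cos(πr))
β=22.5°: printed 0.7268 | uniform 2.0000, cycloidal 0.7268, simple-harmonic 1.1716
β=36°: printed 2.4516 | uniform 3.2000, cycloidal 2.4516, simple-harmonic 2.7639
β=40.5°: printed 3.2065 | uniform 3.6000, cycloidal 3.2065, simple-harmonic 3.3743
β=58.5°: printed 6.2301 | uniform 5.2000, cycloidal 6.2301, simple-harmonic 5.8160
only one law matches every sample → cycloidal

cycloidal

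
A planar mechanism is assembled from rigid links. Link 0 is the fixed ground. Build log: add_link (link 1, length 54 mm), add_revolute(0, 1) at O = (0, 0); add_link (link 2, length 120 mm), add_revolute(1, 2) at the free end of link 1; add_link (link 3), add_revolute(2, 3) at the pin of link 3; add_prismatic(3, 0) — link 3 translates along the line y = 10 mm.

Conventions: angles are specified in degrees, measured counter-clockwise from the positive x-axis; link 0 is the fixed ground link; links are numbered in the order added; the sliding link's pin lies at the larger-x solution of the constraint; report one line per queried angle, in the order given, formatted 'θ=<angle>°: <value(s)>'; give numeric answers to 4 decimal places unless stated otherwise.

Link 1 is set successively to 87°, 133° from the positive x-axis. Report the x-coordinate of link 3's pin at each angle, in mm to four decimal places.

geometry: r = 54 mm, L = 120 mm, e = 10 mm
θ=87°: crank pin P = (r cos θ, r sin θ) = (2.826142, 53.925995)
θ=87°: h = r sin θ − e = 53.925995 − 10 = 43.925995
θ=87°: x = r cos θ + √(L² − h²) = 2.826142 + 111.671424 = 114.497566
θ=133°: crank pin P = (r cos θ, r sin θ) = (-36.827911, 39.493100)
θ=133°: h = r sin θ − e = 39.493100 − 10 = 29.493100
θ=133°: x = r cos θ + √(L² − h²) = -36.827911 + 116.319203 = 79.491292

θ=87°: 114.4976
θ=133°: 79.4913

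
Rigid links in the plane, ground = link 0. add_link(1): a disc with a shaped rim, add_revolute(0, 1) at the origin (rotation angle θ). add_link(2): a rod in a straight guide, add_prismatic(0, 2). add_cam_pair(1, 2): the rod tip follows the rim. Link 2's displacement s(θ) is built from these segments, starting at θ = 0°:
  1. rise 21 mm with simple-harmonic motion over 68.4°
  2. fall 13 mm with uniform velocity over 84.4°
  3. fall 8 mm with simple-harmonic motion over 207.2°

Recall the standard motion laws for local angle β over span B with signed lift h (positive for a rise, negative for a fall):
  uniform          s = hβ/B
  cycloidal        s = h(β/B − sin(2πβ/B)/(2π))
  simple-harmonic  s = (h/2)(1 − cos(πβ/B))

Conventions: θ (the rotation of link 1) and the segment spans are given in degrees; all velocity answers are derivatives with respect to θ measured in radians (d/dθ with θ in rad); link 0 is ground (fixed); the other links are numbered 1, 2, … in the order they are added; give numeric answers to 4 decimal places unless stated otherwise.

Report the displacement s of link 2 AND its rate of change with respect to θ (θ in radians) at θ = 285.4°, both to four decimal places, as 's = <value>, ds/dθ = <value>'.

segment 1 (0° to 68.4°, simple-harmonic, h = 21) is passed completely: s = 0.0000 + (21) = 21.0000
segment 2 (68.4° to 152.8°, uniform, h = -13) is passed completely: s = 21.0000 + (-13) = 8.0000
θ = 285.4° falls in segment 3 (152.8° to 360°, simple-harmonic, h = -8): β = 285.4 − 152.8 = 132.6°, B = 207.2°; Δs = -8/2·(1 − cos(π·0.6400)) = -5.7027; s = 8.0000 − 5.7027 = 2.2973
velocity in seg [152.8°–360°] (simple-harmonic), θ in radians: β = 132.6° = 2.3143 rad, B = 207.2° = 3.6163 rad; ds/dθ = (πh/(2B)) sin(πβ/B) = (π·(-8)/(2·3.6163)) sin(π·0.6400) = -3.144366 mm/rad

s = 2.2973, ds/dθ = -3.1444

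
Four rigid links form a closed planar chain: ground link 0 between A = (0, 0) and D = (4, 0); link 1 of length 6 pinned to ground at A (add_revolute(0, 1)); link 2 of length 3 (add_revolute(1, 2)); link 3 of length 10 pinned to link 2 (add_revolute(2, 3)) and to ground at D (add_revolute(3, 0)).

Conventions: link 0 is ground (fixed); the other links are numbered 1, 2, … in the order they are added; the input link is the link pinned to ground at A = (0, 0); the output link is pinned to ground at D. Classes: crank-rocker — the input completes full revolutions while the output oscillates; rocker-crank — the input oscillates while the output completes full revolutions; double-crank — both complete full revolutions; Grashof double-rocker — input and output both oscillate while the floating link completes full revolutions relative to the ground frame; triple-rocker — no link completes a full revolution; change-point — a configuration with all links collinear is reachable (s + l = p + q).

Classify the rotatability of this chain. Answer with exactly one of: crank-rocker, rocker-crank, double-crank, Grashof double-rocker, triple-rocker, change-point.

lengths: ground=4, input=6, coupler=3, output=10
sorted: s=3 (shortest), l=10 (longest), p+q=10
s + l = 13 vs p + q = 10
s + l > p + q → non-Grashof → no link fully rotates → triple-rocker

triple-rocker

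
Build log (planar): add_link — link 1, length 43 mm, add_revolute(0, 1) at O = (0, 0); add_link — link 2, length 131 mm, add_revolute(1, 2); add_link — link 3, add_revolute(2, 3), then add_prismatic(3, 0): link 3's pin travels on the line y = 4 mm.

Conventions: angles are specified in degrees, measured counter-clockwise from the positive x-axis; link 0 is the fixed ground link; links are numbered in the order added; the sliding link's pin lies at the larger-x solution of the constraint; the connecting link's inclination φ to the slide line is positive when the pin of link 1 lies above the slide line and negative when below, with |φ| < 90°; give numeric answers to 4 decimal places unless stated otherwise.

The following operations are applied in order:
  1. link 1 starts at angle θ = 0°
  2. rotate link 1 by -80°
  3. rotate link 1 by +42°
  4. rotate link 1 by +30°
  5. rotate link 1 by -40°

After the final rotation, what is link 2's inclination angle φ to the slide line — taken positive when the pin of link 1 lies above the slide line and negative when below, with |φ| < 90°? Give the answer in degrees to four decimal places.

geometry: r = 43 mm, L = 131 mm, e = 4 mm; θ starts at 0°
rotate link 1 by -80°: θ ← 0° -80° = -80°
rotate link 1 by +42°: θ ← -80° +42° = -38°
rotate link 1 by +30°: θ ← -38° +30° = -8°
rotate link 1 by -40°: θ ← -8° -40° = -48°
h = r sin θ − e = -31.955227 − 4 = -35.955227
sin φ = h / L = -35.955227 / 131 = -0.27446739
φ = arcsin(-0.27446739) = -15.930276°

-15.9303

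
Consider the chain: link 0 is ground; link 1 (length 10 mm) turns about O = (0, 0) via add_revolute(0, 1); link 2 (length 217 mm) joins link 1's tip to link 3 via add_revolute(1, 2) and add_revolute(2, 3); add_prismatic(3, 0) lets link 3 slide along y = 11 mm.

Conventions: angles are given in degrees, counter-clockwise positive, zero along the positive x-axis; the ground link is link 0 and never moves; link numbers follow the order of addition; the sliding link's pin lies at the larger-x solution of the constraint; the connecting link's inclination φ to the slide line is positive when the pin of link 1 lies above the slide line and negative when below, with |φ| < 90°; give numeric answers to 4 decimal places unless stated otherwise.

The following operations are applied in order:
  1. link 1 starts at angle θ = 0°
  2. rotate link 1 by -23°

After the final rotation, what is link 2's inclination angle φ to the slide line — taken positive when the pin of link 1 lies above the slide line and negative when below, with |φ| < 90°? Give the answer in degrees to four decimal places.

geometry: r = 10 mm, L = 217 mm, e = 11 mm; θ starts at 0°
rotate link 1 by -23°: θ ← 0° -23° = -23°
h = r sin θ − e = -3.907311 − 11 = -14.907311
sin φ = h / L = -14.907311 / 217 = -0.06869729
φ = arcsin(-0.06869729) = -3.939167°

-3.9392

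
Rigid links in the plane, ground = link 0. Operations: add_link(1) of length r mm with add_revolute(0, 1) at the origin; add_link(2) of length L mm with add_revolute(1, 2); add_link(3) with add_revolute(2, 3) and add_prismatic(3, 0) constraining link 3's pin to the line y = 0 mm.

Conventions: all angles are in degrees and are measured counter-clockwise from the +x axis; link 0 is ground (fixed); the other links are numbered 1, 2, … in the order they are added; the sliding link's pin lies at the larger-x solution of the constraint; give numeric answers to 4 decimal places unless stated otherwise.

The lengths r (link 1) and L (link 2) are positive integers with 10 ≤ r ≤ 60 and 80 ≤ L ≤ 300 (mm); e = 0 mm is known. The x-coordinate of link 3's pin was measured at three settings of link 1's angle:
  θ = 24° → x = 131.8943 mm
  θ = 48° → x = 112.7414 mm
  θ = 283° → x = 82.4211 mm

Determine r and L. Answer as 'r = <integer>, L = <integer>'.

constraint per measurement: (x − r cos θ)² + (r sin θ − e)² = L²
subtracting the θ₁ and θ₂ equations cancels the r² and L² terms:
r = (x₁² − x₂²) / (2[(x₁cos θ₁ + e sin θ₁) − (x₂cos θ₂ + e sin θ₂)]) = 52.0000 → r = 52
L² = (x₁ − r cos θ₁)² + (r sin θ₁ − e)² = 7568.9968 → L = 87.0000 → L = 87
check at θ₃=283°: x = 82.4211 (printed 82.4211) ✓

r = 52, L = 87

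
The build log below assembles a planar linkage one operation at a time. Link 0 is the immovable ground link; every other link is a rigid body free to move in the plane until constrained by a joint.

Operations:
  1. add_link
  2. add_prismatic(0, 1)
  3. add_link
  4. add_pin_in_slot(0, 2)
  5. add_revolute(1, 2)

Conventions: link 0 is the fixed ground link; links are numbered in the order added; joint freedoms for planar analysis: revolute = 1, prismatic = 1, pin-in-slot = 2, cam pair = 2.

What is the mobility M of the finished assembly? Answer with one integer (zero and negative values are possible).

(L,J1,J2)=(1,0,0); link0 fixed
link1: (2,0,0)
P 0-1 [J1]: (2,1,0)
link2: (3,1,0)
PS 0-2 [J2]: (3,1,1)
R 1-2 [J1]: (3,2,1)
Grübler: 3·2 − 2·2 − 1 = 1

M = 1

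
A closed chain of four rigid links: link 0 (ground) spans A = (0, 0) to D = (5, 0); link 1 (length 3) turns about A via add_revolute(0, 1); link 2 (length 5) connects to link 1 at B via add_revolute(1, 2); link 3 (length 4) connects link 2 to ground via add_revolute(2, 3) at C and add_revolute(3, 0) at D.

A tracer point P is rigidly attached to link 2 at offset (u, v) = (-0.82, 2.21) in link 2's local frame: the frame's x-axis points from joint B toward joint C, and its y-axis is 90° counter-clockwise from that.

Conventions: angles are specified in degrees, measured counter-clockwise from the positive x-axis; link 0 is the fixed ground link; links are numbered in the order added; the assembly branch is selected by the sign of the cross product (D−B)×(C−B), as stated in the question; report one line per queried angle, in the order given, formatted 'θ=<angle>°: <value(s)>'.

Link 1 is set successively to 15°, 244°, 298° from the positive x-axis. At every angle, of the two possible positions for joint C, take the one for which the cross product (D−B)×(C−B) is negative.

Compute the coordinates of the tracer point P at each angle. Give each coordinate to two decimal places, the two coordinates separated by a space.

A=(0,0), D=(5.00,0)
θ=15°: B = A + 3.00·(cos15°, sin15°) = (2.8978, 0.7765)
θ=15°: |BD| = 2.2410
θ=15°: circle(B,5.00) ∩ circle(D,4.00): a=3.1285, h=3.9003
θ=15°:   candidates: C₊=(7.1839,3.3512) cross=8.741; C₋=(4.4812,-3.9662) cross=-8.741
θ=15°:   branch - wants cross < 0 → take C=(4.4812,-3.9662) (cross=-8.741)
θ=15°: ex = (C−B)/|BC| = (0.3167,-0.9485); ey = (0.9485,0.3167)
θ=15°: P = B + -0.82·ex + 2.21·ey = (4.7344,2.2541)
θ=244°: B = A + 3.00·(cos244°, sin244°) = (-1.3151, -2.6964)
θ=244°: |BD| = 6.8667
θ=244°: circle(B,5.00) ∩ circle(D,4.00): a=4.0887, h=2.8780
θ=244°:   candidates: C₊=(1.3150,1.5560) cross=19.762; C₋=(3.5753,-3.7377) cross=-19.762
θ=244°:   branch - wants cross < 0 → take C=(3.5753,-3.7377) (cross=-19.762)
θ=244°: ex = (C−B)/|BC| = (0.9781,-0.2083); ey = (0.2083,0.9781)
θ=244°: P = B + -0.82·ex + 2.21·ey = (-1.6569,-0.3641)
θ=298°: B = A + 3.00·(cos298°, sin298°) = (1.4084, -2.6488)
θ=298°: |BD| = 4.4627
θ=298°: circle(B,5.00) ∩ circle(D,4.00): a=3.2397, h=3.8084
θ=298°:   candidates: C₊=(1.7552,2.3391) cross=16.996; C₋=(6.2762,-3.7909) cross=-16.996
θ=298°:   branch - wants cross < 0 → take C=(6.2762,-3.7909) (cross=-16.996)
θ=298°: ex = (C−B)/|BC| = (0.9736,-0.2284); ey = (0.2284,0.9736)
θ=298°: P = B + -0.82·ex + 2.21·ey = (1.1149,-0.3100)

θ=15°: 4.73 2.25
θ=244°: -1.66 -0.36
θ=298°: 1.11 -0.31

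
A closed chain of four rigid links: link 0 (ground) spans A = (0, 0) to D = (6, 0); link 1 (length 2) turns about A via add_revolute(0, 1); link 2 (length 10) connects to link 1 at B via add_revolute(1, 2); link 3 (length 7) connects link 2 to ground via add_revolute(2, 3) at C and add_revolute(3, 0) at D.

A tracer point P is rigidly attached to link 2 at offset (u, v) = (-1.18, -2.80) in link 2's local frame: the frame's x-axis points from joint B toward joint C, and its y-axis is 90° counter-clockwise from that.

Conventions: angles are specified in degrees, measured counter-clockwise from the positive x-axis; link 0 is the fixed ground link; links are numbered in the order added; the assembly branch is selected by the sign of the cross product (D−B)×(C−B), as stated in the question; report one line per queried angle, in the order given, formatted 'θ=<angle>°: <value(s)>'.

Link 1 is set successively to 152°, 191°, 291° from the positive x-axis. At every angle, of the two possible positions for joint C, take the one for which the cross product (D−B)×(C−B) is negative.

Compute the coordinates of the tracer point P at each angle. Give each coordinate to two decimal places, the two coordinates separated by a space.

A=(0,0), D=(6.00,0)
θ=152°: B = A + 2.00·(cos152°, sin152°) = (-1.7659, 0.9389)
θ=152°: |BD| = 7.8225
θ=152°: circle(B,10.00) ∩ circle(D,7.00): a=7.1711, h=6.9696
θ=152°:   candidates: C₊=(6.1899,6.9974) cross=54.520; C₋=(4.5168,-6.8411) cross=-54.520
θ=152°:   branch - wants cross < 0 → take C=(4.5168,-6.8411) (cross=-54.520)
θ=152°: ex = (C−B)/|BC| = (0.6283,-0.7780); ey = (0.7780,0.6283)
θ=152°: P = B + -1.18·ex + -2.80·ey = (-4.6856,0.0978)
θ=191°: B = A + 2.00·(cos191°, sin191°) = (-1.9633, -0.3816)
θ=191°: |BD| = 7.9724
θ=191°: circle(B,10.00) ∩ circle(D,7.00): a=7.1847, h=6.9555
θ=191°:   candidates: C₊=(4.8803,6.9099) cross=55.452; C₋=(5.5462,-6.9853) cross=-55.452
θ=191°:   branch - wants cross < 0 → take C=(5.5462,-6.9853) (cross=-55.452)
θ=191°: ex = (C−B)/|BC| = (0.7509,-0.6604); ey = (0.6604,0.7509)
θ=191°: P = B + -1.18·ex + -2.80·ey = (-4.6984,-1.7050)
θ=291°: B = A + 2.00·(cos291°, sin291°) = (0.7167, -1.8672)
θ=291°: |BD| = 5.6035
θ=291°: circle(B,10.00) ∩ circle(D,7.00): a=7.3525, h=6.7780
θ=291°:   candidates: C₊=(5.3905,6.9734) cross=37.980; C₋=(9.9075,-5.8078) cross=-37.980
θ=291°:   branch - wants cross < 0 → take C=(9.9075,-5.8078) (cross=-37.980)
θ=291°: ex = (C−B)/|BC| = (0.9191,-0.3941); ey = (0.3941,0.9191)
θ=291°: P = B + -1.18·ex + -2.80·ey = (-1.4712,-3.9756)

θ=152°: -4.69 0.10
θ=191°: -4.70 -1.71
θ=291°: -1.47 -3.98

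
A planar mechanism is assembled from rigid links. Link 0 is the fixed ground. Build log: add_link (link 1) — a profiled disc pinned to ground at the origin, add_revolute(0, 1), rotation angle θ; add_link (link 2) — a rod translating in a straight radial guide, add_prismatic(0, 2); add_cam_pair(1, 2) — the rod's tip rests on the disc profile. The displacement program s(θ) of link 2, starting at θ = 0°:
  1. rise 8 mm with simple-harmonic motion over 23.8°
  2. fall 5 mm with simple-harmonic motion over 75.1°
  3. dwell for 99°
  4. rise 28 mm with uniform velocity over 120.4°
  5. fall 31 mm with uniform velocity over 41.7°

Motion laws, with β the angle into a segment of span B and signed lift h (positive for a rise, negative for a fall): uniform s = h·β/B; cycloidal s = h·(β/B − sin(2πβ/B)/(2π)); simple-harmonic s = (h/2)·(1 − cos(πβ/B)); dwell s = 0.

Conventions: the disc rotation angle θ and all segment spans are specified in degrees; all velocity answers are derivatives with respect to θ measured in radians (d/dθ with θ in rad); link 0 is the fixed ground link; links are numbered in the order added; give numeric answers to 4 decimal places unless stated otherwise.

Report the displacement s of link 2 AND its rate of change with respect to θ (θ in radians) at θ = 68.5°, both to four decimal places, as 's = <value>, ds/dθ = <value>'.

seg 1 [0°–23.8°] simple-harmonic, h=8: full span → s += 8 → s = 8.0000
seg 2 [23.8°–98.9°] simple-harmonic, h=-5: θ=68.5° here. β=44.7, B=75.1. -5/2·(1 − cos(π·0.5952)) = -3.2366 → s = 4.7634
velocity in seg [23.8°–98.9°] (simple-harmonic), θ in radians: β = 44.7° = 0.7802 rad, B = 75.1° = 1.3107 rad; ds/dθ = (πh/(2B)) sin(πβ/B) = (π·(-5)/(2·1.3107)) sin(π·0.5952) = -5.725978 mm/rad

s = 4.7634, ds/dθ = -5.7260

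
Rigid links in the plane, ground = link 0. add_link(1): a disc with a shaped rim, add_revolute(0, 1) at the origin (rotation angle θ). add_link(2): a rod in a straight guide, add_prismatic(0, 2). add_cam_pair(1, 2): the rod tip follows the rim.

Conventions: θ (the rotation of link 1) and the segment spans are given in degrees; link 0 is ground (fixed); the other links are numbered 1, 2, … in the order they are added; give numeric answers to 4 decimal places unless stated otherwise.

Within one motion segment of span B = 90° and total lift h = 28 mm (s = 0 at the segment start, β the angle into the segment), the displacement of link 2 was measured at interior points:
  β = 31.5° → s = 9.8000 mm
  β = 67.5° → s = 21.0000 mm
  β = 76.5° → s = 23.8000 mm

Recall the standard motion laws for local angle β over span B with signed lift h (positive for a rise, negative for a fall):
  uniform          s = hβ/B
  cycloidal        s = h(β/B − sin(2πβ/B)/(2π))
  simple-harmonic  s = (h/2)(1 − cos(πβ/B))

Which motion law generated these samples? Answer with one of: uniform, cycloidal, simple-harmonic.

candidates at β/B = r: uniform s = h·r (linear in β); cycloidal s = h·(r − sin(2πr)/(2π)); simple-harmonic s = (h/2)(1 − cos(πr))
β=31.5°: printed 9.8000 | uniform 9.8000, cycloidal 6.1947, simple-harmonic 7.6441
β=67.5°: printed 21.0000 | uniform 21.0000, cycloidal 25.4563, simple-harmonic 23.8995
β=76.5°: printed 23.8000 | uniform 23.8000, cycloidal 27.4053, simple-harmonic 26.4741
only one law matches every sample → uniform

uniform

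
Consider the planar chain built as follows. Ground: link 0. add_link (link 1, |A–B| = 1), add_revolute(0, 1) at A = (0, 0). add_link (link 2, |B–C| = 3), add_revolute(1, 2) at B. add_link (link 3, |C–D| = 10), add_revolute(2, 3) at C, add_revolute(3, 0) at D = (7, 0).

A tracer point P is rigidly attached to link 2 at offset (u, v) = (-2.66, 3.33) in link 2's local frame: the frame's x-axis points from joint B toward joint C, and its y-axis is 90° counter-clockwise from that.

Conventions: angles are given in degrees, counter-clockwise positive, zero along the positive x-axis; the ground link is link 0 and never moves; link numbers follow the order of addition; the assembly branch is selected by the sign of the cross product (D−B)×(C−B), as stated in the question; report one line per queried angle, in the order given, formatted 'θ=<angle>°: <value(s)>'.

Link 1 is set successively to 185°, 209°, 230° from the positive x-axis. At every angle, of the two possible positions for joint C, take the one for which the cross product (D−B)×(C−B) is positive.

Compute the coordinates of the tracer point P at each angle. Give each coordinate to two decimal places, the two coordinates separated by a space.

A=(0,0), D=(7.00,0)
θ=185°: B = A + 1.00·(cos185°, sin185°) = (-0.9962, -0.0872)
θ=185°: |BD| = 7.9967
θ=185°: circle(B,3.00) ∩ circle(D,10.00): a=-1.6915, h=2.4776
θ=185°:   candidates: C₊=(-2.7146,2.3719) cross=19.813; C₋=(-2.6606,-2.5831) cross=-19.813
θ=185°:   branch + wants cross > 0 → take C=(-2.7146,2.3719) (cross=19.813)
θ=185°: ex = (C−B)/|BC| = (-0.5728,0.8197); ey = (-0.8197,-0.5728)
θ=185°: P = B + -2.66·ex + 3.33·ey = (-2.2021,-4.1750)
θ=209°: B = A + 1.00·(cos209°, sin209°) = (-0.8746, -0.4848)
θ=209°: |BD| = 7.8895
θ=209°: circle(B,3.00) ∩ circle(D,10.00): a=-1.8224, h=2.3831
θ=209°:   candidates: C₊=(-2.8400,1.7818) cross=18.801; C₋=(-2.5471,-2.9753) cross=-18.801
θ=209°:   branch + wants cross > 0 → take C=(-2.8400,1.7818) (cross=18.801)
θ=209°: ex = (C−B)/|BC| = (-0.6551,0.7555); ey = (-0.7555,-0.6551)
θ=209°: P = B + -2.66·ex + 3.33·ey = (-1.6479,-4.6761)
θ=230°: B = A + 1.00·(cos230°, sin230°) = (-0.6428, -0.7660)
θ=230°: |BD| = 7.6811
θ=230°: circle(B,3.00) ∩ circle(D,10.00): a=-2.0831, h=2.1589
θ=230°:   candidates: C₊=(-2.9308,1.1743) cross=16.582; C₋=(-2.5002,-3.1219) cross=-16.582
θ=230°:   branch + wants cross > 0 → take C=(-2.9308,1.1743) (cross=16.582)
θ=230°: ex = (C−B)/|BC| = (-0.7627,0.6468); ey = (-0.6468,-0.7627)
θ=230°: P = B + -2.66·ex + 3.33·ey = (-0.7679,-5.0262)

θ=185°: -2.20 -4.17
θ=209°: -1.65 -4.68
θ=230°: -0.77 -5.03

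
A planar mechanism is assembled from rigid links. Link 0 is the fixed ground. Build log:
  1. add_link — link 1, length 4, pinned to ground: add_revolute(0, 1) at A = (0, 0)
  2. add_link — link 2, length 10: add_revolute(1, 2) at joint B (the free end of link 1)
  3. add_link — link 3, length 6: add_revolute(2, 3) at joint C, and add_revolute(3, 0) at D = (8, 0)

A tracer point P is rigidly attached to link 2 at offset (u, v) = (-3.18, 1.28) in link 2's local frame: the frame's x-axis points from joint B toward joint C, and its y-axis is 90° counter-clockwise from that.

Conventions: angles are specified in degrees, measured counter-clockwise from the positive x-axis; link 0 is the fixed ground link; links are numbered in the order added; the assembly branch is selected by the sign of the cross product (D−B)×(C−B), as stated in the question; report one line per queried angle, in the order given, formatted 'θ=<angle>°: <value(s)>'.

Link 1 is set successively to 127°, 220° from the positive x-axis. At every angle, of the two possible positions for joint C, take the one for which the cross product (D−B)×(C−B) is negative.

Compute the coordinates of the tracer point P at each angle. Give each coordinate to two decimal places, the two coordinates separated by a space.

A=(0,0), D=(8.00,0)
θ=127°: B = A + 4.00·(cos127°, sin127°) = (-2.4073, 3.1945)
θ=127°: |BD| = 10.8865
θ=127°: circle(B,10.00) ∩ circle(D,6.00): a=8.3827, h=5.4526
θ=127°:   candidates: C₊=(7.2064,5.9473) cross=59.360; C₋=(4.0064,-4.4778) cross=-59.360
θ=127°:   branch - wants cross < 0 → take C=(4.0064,-4.4778) (cross=-59.360)
θ=127°: ex = (C−B)/|BC| = (0.6414,-0.7672); ey = (0.7672,0.6414)
θ=127°: P = B + -3.18·ex + 1.28·ey = (-3.4647,6.4553)
θ=220°: B = A + 4.00·(cos220°, sin220°) = (-3.0642, -2.5712)
θ=220°: |BD| = 11.3590
θ=220°: circle(B,10.00) ∩ circle(D,6.00): a=8.4966, h=5.2732
θ=220°:   candidates: C₊=(4.0183,4.4885) cross=59.899; C₋=(6.4056,-5.7843) cross=-59.899
θ=220°:   branch - wants cross < 0 → take C=(6.4056,-5.7843) (cross=-59.899)
θ=220°: ex = (C−B)/|BC| = (0.9470,-0.3213); ey = (0.3213,0.9470)
θ=220°: P = B + -3.18·ex + 1.28·ey = (-5.6643,-0.3373)

θ=127°: -3.46 6.46
θ=220°: -5.66 -0.34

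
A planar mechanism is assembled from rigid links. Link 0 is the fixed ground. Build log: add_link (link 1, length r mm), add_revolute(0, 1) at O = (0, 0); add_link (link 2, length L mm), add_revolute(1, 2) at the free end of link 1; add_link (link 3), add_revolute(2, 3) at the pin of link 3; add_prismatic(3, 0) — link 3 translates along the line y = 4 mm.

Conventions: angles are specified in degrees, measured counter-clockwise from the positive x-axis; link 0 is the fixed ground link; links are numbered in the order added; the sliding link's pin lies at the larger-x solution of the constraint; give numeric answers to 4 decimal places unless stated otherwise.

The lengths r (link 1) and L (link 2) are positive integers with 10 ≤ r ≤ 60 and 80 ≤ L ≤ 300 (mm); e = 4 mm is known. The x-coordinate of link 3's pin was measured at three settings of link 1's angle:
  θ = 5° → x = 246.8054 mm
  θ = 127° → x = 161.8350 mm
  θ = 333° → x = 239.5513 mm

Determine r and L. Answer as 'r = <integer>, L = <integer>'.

constraint per measurement: (x − r cos θ)² + (r sin θ − e)² = L²
subtracting the θ₁ and θ₂ equations cancels the r² and L² terms:
r = (x₁² − x₂²) / (2[(x₁cos θ₁ + e sin θ₁) − (x₂cos θ₂ + e sin θ₂)]) = 51.0000 → r = 51
L² = (x₁ − r cos θ₁)² + (r sin θ₁ − e)² = 38415.9904 → L = 196.0000 → L = 196
check at θ₃=333°: x = 239.5513 (printed 239.5513) ✓

r = 51, L = 196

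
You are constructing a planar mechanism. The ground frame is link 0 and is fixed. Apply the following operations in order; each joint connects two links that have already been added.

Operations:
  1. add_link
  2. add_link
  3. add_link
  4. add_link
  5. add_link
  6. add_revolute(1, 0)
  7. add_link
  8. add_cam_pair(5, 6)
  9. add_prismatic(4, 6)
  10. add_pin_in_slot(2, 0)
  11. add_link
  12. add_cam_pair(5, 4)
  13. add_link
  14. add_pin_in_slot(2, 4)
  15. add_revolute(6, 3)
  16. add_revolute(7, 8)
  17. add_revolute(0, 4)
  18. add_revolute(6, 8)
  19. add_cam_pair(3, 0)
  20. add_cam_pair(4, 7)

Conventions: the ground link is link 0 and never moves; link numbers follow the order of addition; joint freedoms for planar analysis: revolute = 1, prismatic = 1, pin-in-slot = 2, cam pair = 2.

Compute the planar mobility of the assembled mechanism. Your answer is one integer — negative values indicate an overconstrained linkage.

link 0 = ground. State L|J1|J2 = 1|0|0
+link1  2|0|0
+link2  3|0|0
+link3  4|0|0
+link4  5|0|0
+link5  6|0|0
R(1,0) f=1→J1  6|1|0
+link6  7|1|0
C(5,6) f=2→J2  7|1|1
P(4,6) f=1→J1  7|2|1
PS(2,0) f=2→J2  7|2|2
+link7  8|2|2
C(5,4) f=2→J2  8|2|3
+link8  9|2|3
PS(2,4) f=2→J2  9|2|4
R(6,3) f=1→J1  9|3|4
R(7,8) f=1→J1  9|4|4
R(0,4) f=1→J1  9|5|4
R(6,8) f=1→J1  9|6|4
C(3,0) f=2→J2  9|6|5
C(4,7) f=2→J2  9|6|6
M = 3(9−1)−2·6−6 = 24−12−6 = 6

M = 6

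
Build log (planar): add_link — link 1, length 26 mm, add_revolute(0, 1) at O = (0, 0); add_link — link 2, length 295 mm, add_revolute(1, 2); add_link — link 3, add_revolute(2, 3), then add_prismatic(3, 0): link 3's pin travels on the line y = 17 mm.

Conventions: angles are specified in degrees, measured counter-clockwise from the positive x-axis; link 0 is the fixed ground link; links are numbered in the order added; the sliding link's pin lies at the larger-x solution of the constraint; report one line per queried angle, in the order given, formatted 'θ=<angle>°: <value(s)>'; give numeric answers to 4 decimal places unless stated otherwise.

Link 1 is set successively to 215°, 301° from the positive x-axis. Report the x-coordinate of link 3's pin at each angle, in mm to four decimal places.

geometry: r = 26 mm, L = 295 mm, e = 17 mm
θ=215°: crank pin P = (r cos θ, r sin θ) = (-21.297953, -14.912987)
θ=215°: h = r sin θ − e = -14.912987 − 17 = -31.912987
θ=215°: x = r cos θ + √(L² − h²) = -21.297953 + 293.268753 = 271.970799
θ=301°: crank pin P = (r cos θ, r sin θ) = (13.390990, -22.286350)
θ=301°: h = r sin θ − e = -22.286350 − 17 = -39.286350
θ=301°: x = r cos θ + √(L² − h²) = 13.390990 + 292.372336 = 305.763326

θ=215°: 271.9708
θ=301°: 305.7633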